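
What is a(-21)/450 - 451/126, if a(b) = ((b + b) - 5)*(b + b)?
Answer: 2543/3150 ≈ 0.80730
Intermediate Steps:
a(b) = 2*b*(-5 + 2*b) (a(b) = (2*b - 5)*(2*b) = (-5 + 2*b)*(2*b) = 2*b*(-5 + 2*b))
a(-21)/450 - 451/126 = (2*(-21)*(-5 + 2*(-21)))/450 - 451/126 = (2*(-21)*(-5 - 42))*(1/450) - 451*1/126 = (2*(-21)*(-47))*(1/450) - 451/126 = 1974*(1/450) - 451/126 = 329/75 - 451/126 = 2543/3150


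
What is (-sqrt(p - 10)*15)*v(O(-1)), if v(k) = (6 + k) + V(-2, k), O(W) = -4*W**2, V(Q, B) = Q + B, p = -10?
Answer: 120*I*sqrt(5) ≈ 268.33*I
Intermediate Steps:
V(Q, B) = B + Q
v(k) = 4 + 2*k (v(k) = (6 + k) + (k - 2) = (6 + k) + (-2 + k) = 4 + 2*k)
(-sqrt(p - 10)*15)*v(O(-1)) = (-sqrt(-10 - 10)*15)*(4 + 2*(-4*(-1)**2)) = (-sqrt(-20)*15)*(4 + 2*(-4*1)) = (-2*I*sqrt(5)*15)*(4 + 2*(-4)) = (-2*I*sqrt(5)*15)*(4 - 8) = -30*I*sqrt(5)*(-4) = 120*I*sqrt(5)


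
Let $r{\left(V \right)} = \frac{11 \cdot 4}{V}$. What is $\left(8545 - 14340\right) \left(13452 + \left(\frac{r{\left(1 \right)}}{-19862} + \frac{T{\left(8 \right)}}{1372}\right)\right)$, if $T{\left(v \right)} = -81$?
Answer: $- \frac{1062148926862855}{13625332} \approx -7.7954 \cdot 10^{7}$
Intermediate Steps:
$r{\left(V \right)} = \frac{44}{V}$
$\left(8545 - 14340\right) \left(13452 + \left(\frac{r{\left(1 \right)}}{-19862} + \frac{T{\left(8 \right)}}{1372}\right)\right) = \left(8545 - 14340\right) \left(13452 - \left(\frac{81}{1372} - \frac{44 \cdot 1^{-1}}{-19862}\right)\right) = - 5795 \left(13452 - \left(\frac{81}{1372} - 44 \cdot 1 \left(- \frac{1}{19862}\right)\right)\right) = - 5795 \left(13452 + \left(44 \left(- \frac{1}{19862}\right) - \frac{81}{1372}\right)\right) = - 5795 \left(13452 - \frac{834595}{13625332}\right) = \left(-5795\right) \frac{183287131469}{13625332} = - \frac{1062148926862855}{13625332}$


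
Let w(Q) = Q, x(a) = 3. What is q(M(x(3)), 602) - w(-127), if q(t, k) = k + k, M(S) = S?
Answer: 1331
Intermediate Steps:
q(t, k) = 2*k
q(M(x(3)), 602) - w(-127) = 2*602 - 1*(-127) = 1204 + 127 = 1331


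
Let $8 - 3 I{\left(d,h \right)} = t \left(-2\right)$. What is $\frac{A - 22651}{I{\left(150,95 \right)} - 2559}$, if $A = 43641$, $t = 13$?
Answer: $- \frac{62970}{7643} \approx -8.2389$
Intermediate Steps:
$I{\left(d,h \right)} = \frac{34}{3}$ ($I{\left(d,h \right)} = \frac{8}{3} - \frac{13 \left(-2\right)}{3} = \frac{8}{3} - - \frac{26}{3} = \frac{8}{3} + \frac{26}{3} = \frac{34}{3}$)
$\frac{A - 22651}{I{\left(150,95 \right)} - 2559} = \frac{43641 - 22651}{\frac{34}{3} - 2559} = \frac{20990}{- \frac{7643}{3}} = 20990 \left(- \frac{3}{7643}\right) = - \frac{62970}{7643}$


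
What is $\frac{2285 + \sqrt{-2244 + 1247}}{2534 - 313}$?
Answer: $\frac{2285}{2221} + \frac{i \sqrt{997}}{2221} \approx 1.0288 + 0.014217 i$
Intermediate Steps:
$\frac{2285 + \sqrt{-2244 + 1247}}{2534 - 313} = \frac{2285 + \sqrt{-997}}{2221} = \left(2285 + i \sqrt{997}\right) \frac{1}{2221} = \frac{2285}{2221} + \frac{i \sqrt{997}}{2221}$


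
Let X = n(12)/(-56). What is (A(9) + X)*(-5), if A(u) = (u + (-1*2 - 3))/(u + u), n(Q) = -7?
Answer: -125/72 ≈ -1.7361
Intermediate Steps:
X = ⅛ (X = -7/(-56) = -7*(-1/56) = ⅛ ≈ 0.12500)
A(u) = (-5 + u)/(2*u) (A(u) = (u + (-2 - 3))/((2*u)) = (u - 5)*(1/(2*u)) = (-5 + u)*(1/(2*u)) = (-5 + u)/(2*u))
(A(9) + X)*(-5) = ((½)*(-5 + 9)/9 + ⅛)*(-5) = ((½)*(⅑)*4 + ⅛)*(-5) = (2/9 + ⅛)*(-5) = (25/72)*(-5) = -125/72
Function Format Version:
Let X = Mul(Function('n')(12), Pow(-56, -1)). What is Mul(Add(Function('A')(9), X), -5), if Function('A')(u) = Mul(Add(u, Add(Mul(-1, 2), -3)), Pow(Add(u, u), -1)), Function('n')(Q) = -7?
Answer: Rational(-125, 72) ≈ -1.7361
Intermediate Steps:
X = Rational(1, 8) (X = Mul(-7, Pow(-56, -1)) = Mul(-7, Rational(-1, 56)) = Rational(1, 8) ≈ 0.12500)
Function('A')(u) = Mul(Rational(1, 2), Pow(u, -1), Add(-5, u)) (Function('A')(u) = Mul(Add(u, Add(-2, -3)), Pow(Mul(2, u), -1)) = Mul(Add(u, -5), Mul(Rational(1, 2), Pow(u, -1))) = Mul(Add(-5, u), Mul(Rational(1, 2), Pow(u, -1))) = Mul(Rational(1, 2), Pow(u, -1), Add(-5, u)))
Mul(Add(Function('A')(9), X), -5) = Mul(Add(Mul(Rational(1, 2), Pow(9, -1), Add(-5, 9)), Rational(1, 8)), -5) = Mul(Add(Mul(Rational(1, 2), Rational(1, 9), 4), Rational(1, 8)), -5) = Mul(Add(Rational(2, 9), Rational(1, 8)), -5) = Mul(Rational(25, 72), -5) = Rational(-125, 72)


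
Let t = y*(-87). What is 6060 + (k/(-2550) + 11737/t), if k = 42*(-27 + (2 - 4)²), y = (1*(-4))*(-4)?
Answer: 3580331887/591600 ≈ 6051.9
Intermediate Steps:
y = 16 (y = -4*(-4) = 16)
t = -1392 (t = 16*(-87) = -1392)
k = -966 (k = 42*(-27 + (-2)²) = 42*(-27 + 4) = 42*(-23) = -966)
6060 + (k/(-2550) + 11737/t) = 6060 + (-966/(-2550) + 11737/(-1392)) = 6060 + (-966*(-1/2550) + 11737*(-1/1392)) = 6060 + (161/425 - 11737/1392) = 6060 - 4764113/591600 = 3580331887/591600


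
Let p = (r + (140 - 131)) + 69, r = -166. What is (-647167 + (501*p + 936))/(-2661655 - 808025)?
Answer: 690319/3469680 ≈ 0.19896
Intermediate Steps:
p = -88 (p = (-166 + (140 - 131)) + 69 = (-166 + 9) + 69 = -157 + 69 = -88)
(-647167 + (501*p + 936))/(-2661655 - 808025) = (-647167 + (501*(-88) + 936))/(-2661655 - 808025) = (-647167 + (-44088 + 936))/(-3469680) = (-647167 - 43152)*(-1/3469680) = -690319*(-1/3469680) = 690319/3469680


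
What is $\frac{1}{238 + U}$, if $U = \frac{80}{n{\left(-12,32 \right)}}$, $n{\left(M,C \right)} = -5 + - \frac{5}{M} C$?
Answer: $\frac{5}{1238} \approx 0.0040388$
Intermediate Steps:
$n{\left(M,C \right)} = -5 - \frac{5 C}{M}$
$U = \frac{48}{5}$ ($U = \frac{80}{-5 - \frac{160}{-12}} = \frac{80}{-5 - 160 \left(- \frac{1}{12}\right)} = \frac{80}{-5 + \frac{40}{3}} = \frac{80}{\frac{25}{3}} = 80 \cdot \frac{3}{25} = \frac{48}{5} \approx 9.6$)
$\frac{1}{238 + U} = \frac{1}{238 + \frac{48}{5}} = \frac{1}{\frac{1238}{5}} = \frac{5}{1238}$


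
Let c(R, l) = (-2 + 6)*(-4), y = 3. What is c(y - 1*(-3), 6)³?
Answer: -4096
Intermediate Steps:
c(R, l) = -16 (c(R, l) = 4*(-4) = -16)
c(y - 1*(-3), 6)³ = (-16)³ = -4096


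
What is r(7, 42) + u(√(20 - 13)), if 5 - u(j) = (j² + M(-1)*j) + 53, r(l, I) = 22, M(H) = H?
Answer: -33 + √7 ≈ -30.354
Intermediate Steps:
u(j) = -48 + j - j² (u(j) = 5 - ((j² - j) + 53) = 5 - (53 + j² - j) = 5 + (-53 + j - j²) = -48 + j - j²)
r(7, 42) + u(√(20 - 13)) = 22 + (-48 + √(20 - 13) - (√(20 - 13))²) = 22 + (-48 + √7 - (√7)²) = 22 + (-48 + √7 - 1*7) = 22 + (-48 + √7 - 7) = 22 + (-55 + √7) = -33 + √7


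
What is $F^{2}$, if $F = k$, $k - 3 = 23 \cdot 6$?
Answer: $19881$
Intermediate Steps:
$k = 141$ ($k = 3 + 23 \cdot 6 = 3 + 138 = 141$)
$F = 141$
$F^{2} = 141^{2} = 19881$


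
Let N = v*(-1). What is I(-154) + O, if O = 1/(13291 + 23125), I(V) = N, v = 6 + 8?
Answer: -509823/36416 ≈ -14.000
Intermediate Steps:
v = 14
N = -14 (N = 14*(-1) = -14)
I(V) = -14
O = 1/36416 ≈ 2.7460e-5
I(-154) + O = -14 + 1/36416 = -509823/36416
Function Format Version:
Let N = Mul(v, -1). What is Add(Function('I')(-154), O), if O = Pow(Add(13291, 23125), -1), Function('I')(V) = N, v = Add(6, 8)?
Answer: Rational(-509823, 36416) ≈ -14.000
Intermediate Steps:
v = 14
N = -14 (N = Mul(14, -1) = -14)
Function('I')(V) = -14
O = Rational(1, 36416) (O = Pow(36416, -1) = Rational(1, 36416) ≈ 2.7460e-5)
Add(Function('I')(-154), O) = Add(-14, Rational(1, 36416)) = Rational(-509823, 36416)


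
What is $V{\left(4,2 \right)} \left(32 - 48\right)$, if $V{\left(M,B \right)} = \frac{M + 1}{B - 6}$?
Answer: $20$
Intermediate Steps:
$V{\left(M,B \right)} = \frac{1 + M}{-6 + B}$
$V{\left(4,2 \right)} \left(32 - 48\right) = \frac{1 + 4}{-6 + 2} \left(32 - 48\right) = \frac{1}{-4} \cdot 5 \left(-16\right) = \left(- \frac{1}{4}\right) 5 \left(-16\right) = \left(- \frac{5}{4}\right) \left(-16\right) = 20$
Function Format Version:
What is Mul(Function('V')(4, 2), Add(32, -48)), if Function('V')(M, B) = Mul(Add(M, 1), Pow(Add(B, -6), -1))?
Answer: 20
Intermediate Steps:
Function('V')(M, B) = Mul(Pow(Add(-6, B), -1), Add(1, M)) (Function('V')(M, B) = Mul(Add(1, M), Pow(Add(-6, B), -1)) = Mul(Pow(Add(-6, B), -1), Add(1, M)))
Mul(Function('V')(4, 2), Add(32, -48)) = Mul(Mul(Pow(Add(-6, 2), -1), Add(1, 4)), Add(32, -48)) = Mul(Mul(Pow(-4, -1), 5), -16) = Mul(Mul(Rational(-1, 4), 5), -16) = Mul(Rational(-5, 4), -16) = 20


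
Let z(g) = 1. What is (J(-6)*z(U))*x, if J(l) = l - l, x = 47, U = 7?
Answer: 0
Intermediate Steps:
J(l) = 0
(J(-6)*z(U))*x = (0*1)*47 = 0*47 = 0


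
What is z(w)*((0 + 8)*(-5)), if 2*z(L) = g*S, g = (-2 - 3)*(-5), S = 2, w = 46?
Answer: -1000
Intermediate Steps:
g = 25 (g = -5*(-5) = 25)
z(L) = 25 (z(L) = (25*2)/2 = (½)*50 = 25)
z(w)*((0 + 8)*(-5)) = 25*((0 + 8)*(-5)) = 25*(8*(-5)) = 25*(-40) = -1000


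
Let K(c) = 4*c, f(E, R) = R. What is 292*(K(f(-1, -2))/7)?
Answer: -2336/7 ≈ -333.71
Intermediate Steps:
292*(K(f(-1, -2))/7) = 292*((4*(-2))/7) = 292*(-8*⅐) = 292*(-8/7) = -2336/7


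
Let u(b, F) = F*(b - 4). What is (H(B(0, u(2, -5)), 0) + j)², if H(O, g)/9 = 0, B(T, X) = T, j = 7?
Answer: 49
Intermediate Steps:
u(b, F) = F*(-4 + b)
H(O, g) = 0 (H(O, g) = 9*0 = 0)
(H(B(0, u(2, -5)), 0) + j)² = (0 + 7)² = 7² = 49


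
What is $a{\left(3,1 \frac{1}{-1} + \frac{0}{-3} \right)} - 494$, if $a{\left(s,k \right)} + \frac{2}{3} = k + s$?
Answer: $- \frac{1478}{3} \approx -492.67$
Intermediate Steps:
$a{\left(s,k \right)} = - \frac{2}{3} + k + s$ ($a{\left(s,k \right)} = - \frac{2}{3} + \left(k + s\right) = - \frac{2}{3} + k + s$)
$a{\left(3,1 \frac{1}{-1} + \frac{0}{-3} \right)} - 494 = \left(- \frac{2}{3} + \left(1 \frac{1}{-1} + \frac{0}{-3}\right) + 3\right) - 494 = \left(- \frac{2}{3} + \left(1 \left(-1\right) + 0 \left(- \frac{1}{3}\right)\right) + 3\right) - 494 = \left(- \frac{2}{3} + \left(-1 + 0\right) + 3\right) - 494 = \left(- \frac{2}{3} - 1 + 3\right) - 494 = \frac{4}{3} - 494 = - \frac{1478}{3}$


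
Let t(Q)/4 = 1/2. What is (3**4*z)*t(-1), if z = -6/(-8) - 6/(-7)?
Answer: 3645/14 ≈ 260.36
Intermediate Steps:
z = 45/28 (z = -6*(-1/8) - 6*(-1/7) = 3/4 + 6/7 = 45/28 ≈ 1.6071)
t(Q) = 2 (t(Q) = 4/2 = 4*(1/2) = 2)
(3**4*z)*t(-1) = (3**4*(45/28))*2 = (81*(45/28))*2 = (3645/28)*2 = 3645/14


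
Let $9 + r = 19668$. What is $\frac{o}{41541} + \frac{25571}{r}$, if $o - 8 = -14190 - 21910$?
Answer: $\frac{117570761}{272218173} \approx 0.4319$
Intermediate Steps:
$r = 19659$ ($r = -9 + 19668 = 19659$)
$o = -36092$ ($o = 8 - 36100 = -36092$)
$\frac{o}{41541} + \frac{25571}{r} = - \frac{36092}{41541} + \frac{25571}{19659} = \frac{117570761}{272218173}$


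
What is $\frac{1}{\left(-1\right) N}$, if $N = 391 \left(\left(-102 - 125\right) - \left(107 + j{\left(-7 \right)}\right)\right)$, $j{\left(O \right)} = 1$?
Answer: $\frac{1}{130985} \approx 7.6345 \cdot 10^{-6}$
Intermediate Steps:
$N = -130985$ ($N = 391 \left(\left(-102 - 125\right) - 108\right) = 391 \left(-227 - 108\right) = 391 \left(-335\right) = -130985$)
$\frac{1}{\left(-1\right) N} = \frac{1}{\left(-1\right) \left(-130985\right)} = \frac{1}{130985}$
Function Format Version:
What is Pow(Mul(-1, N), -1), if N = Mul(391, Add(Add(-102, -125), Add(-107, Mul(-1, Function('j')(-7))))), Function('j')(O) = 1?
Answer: Rational(1, 130985) ≈ 7.6345e-6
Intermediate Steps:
N = -130985 (N = Mul(391, Add(Add(-102, -125), Add(-107, Mul(-1, 1)))) = Mul(391, Add(-227, Add(-107, -1))) = Mul(391, Add(-227, -108)) = Mul(391, -335) = -130985)
Pow(Mul(-1, N), -1) = Pow(Mul(-1, -130985), -1) = Pow(130985, -1) = Rational(1, 130985)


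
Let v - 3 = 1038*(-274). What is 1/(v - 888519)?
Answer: -1/1172928 ≈ -8.5257e-7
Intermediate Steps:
v = -284409 (v = 3 + 1038*(-274) = 3 - 284412 = -284409)
1/(v - 888519) = 1/(-284409 - 888519) = 1/(-1172928) = -1/1172928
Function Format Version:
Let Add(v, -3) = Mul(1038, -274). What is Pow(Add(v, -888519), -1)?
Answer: Rational(-1, 1172928) ≈ -8.5257e-7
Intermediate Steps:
v = -284409 (v = Add(3, Mul(1038, -274)) = Add(3, -284412) = -284409)
Pow(Add(v, -888519), -1) = Pow(Add(-284409, -888519), -1) = Pow(-1172928, -1) = Rational(-1, 1172928)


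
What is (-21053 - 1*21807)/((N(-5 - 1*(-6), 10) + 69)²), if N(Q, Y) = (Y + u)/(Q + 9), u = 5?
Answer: -171440/19881 ≈ -8.6233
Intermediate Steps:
N(Q, Y) = (5 + Y)/(9 + Q) (N(Q, Y) = (Y + 5)/(Q + 9) = (5 + Y)/(9 + Q))
(-21053 - 1*21807)/((N(-5 - 1*(-6), 10) + 69)²) = (-21053 - 1*21807)/(((5 + 10)/(9 + (-5 - 1*(-6))) + 69)²) = (-21053 - 21807)/((15/(9 + (-5 + 6)) + 69)²) = -42860/(15/(9 + 1) + 69)² = -42860/(15/10 + 69)² = -42860/((⅒)*15 + 69)² = -42860/(3/2 + 69)² = -42860/((141/2)²) = -42860/19881/4 = -42860*4/19881 = -171440/19881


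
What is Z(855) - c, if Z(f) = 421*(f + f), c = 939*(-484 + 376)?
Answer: 821322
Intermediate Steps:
c = -101412 (c = 939*(-108) = -101412)
Z(f) = 842*f (Z(f) = 421*(2*f) = 842*f)
Z(855) - c = 842*855 - 1*(-101412) = 719910 + 101412 = 821322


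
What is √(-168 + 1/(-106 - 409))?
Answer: I*√44558315/515 ≈ 12.962*I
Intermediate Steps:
√(-168 + 1/(-106 - 409)) = √(-168 + 1/(-515)) = √(-168 - 1/515) = √(-86521/515) = I*√44558315/515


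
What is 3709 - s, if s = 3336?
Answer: 373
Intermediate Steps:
3709 - s = 3709 - 1*3336 = 3709 - 3336 = 373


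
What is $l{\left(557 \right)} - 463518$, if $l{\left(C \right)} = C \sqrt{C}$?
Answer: $-463518 + 557 \sqrt{557} \approx -4.5037 \cdot 10^{5}$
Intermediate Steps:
$l{\left(C \right)} = C^{\frac{3}{2}}$
$l{\left(557 \right)} - 463518 = 557^{\frac{3}{2}} - 463518 = 557 \sqrt{557} - 463518 = -463518 + 557 \sqrt{557}$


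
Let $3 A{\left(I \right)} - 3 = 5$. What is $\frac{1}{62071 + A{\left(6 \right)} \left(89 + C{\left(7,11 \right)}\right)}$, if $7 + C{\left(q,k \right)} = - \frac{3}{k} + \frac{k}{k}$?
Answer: $\frac{33}{2055623} \approx 1.6054 \cdot 10^{-5}$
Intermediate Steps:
$C{\left(q,k \right)} = -6 - \frac{3}{k}$ ($C{\left(q,k \right)} = -7 - \left(\frac{3}{k} - \frac{k}{k}\right) = -7 + \left(- \frac{3}{k} + 1\right) = -7 + \left(1 - \frac{3}{k}\right) = -6 - \frac{3}{k}$)
$A{\left(I \right)} = \frac{8}{3}$ ($A{\left(I \right)} = 1 + \frac{1}{3} \cdot 5 = 1 + \frac{5}{3} = \frac{8}{3}$)
$\frac{1}{62071 + A{\left(6 \right)} \left(89 + C{\left(7,11 \right)}\right)} = \frac{1}{62071 + \frac{8 \left(89 - \left(6 + \frac{3}{11}\right)\right)}{3}} = \frac{1}{62071 + \frac{8 \left(89 - \frac{69}{11}\right)}{3}} = \frac{1}{62071 + \frac{8}{3} \cdot \frac{910}{11}} = \frac{1}{62071 + \frac{7280}{33}} = \frac{1}{\frac{2055623}{33}} = \frac{33}{2055623}$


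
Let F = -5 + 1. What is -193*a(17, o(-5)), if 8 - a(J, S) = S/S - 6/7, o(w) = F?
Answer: -10615/7 ≈ -1516.4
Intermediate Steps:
F = -4
o(w) = -4
a(J, S) = 55/7 (a(J, S) = 8 - (S/S - 6/7) = 8 - (1 - 6*1/7) = 8 - (1 - 6/7) = 8 - 1*1/7 = 8 - 1/7 = 55/7)
-193*a(17, o(-5)) = -193*55/7 = -10615/7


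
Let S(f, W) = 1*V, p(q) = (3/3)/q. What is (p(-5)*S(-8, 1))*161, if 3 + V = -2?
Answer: 161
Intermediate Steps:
V = -5 (V = -3 - 2 = -5)
p(q) = 1/q (p(q) = (3*(1/3))/q = 1/q)
S(f, W) = -5 (S(f, W) = 1*(-5) = -5)
(p(-5)*S(-8, 1))*161 = (-5/(-5))*161 = -1/5*(-5)*161 = 1*161 = 161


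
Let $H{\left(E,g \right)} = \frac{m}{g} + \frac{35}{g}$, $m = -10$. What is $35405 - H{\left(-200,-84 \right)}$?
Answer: $\frac{2974045}{84} \approx 35405.0$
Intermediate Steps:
$H{\left(E,g \right)} = \frac{25}{g}$ ($H{\left(E,g \right)} = - \frac{10}{g} + \frac{35}{g} = \frac{25}{g}$)
$35405 - H{\left(-200,-84 \right)} = 35405 - \frac{25}{-84} = 35405 - 25 \left(- \frac{1}{84}\right) = 35405 - - \frac{25}{84} = 35405 + \frac{25}{84} = \frac{2974045}{84}$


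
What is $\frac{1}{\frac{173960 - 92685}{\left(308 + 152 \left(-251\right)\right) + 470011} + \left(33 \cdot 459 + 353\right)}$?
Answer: $\frac{432167}{6698669775} \approx 6.4515 \cdot 10^{-5}$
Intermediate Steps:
$\frac{1}{\frac{173960 - 92685}{\left(308 + 152 \left(-251\right)\right) + 470011} + \left(33 \cdot 459 + 353\right)} = \frac{1}{\frac{81275}{\left(308 - 38152\right) + 470011} + \left(15147 + 353\right)} = \frac{1}{\frac{81275}{-37844 + 470011} + 15500} = \frac{1}{\frac{81275}{432167} + 15500} = \frac{1}{\frac{6698669775}{432167}} = \frac{432167}{6698669775}$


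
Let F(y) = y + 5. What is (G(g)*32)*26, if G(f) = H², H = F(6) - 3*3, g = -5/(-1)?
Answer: 3328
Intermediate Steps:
F(y) = 5 + y
g = 5 (g = -5*(-1) = 5)
H = 2 (H = (5 + 6) - 3*3 = 11 - 9 = 2)
G(f) = 4 (G(f) = 2² = 4)
(G(g)*32)*26 = (4*32)*26 = 128*26 = 3328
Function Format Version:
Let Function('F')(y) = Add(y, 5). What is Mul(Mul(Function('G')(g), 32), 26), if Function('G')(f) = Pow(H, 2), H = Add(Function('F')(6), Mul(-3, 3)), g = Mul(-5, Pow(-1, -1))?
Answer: 3328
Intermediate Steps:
Function('F')(y) = Add(5, y)
g = 5 (g = Mul(-5, -1) = 5)
H = 2 (H = Add(Add(5, 6), Mul(-3, 3)) = Add(11, -9) = 2)
Function('G')(f) = 4 (Function('G')(f) = Pow(2, 2) = 4)
Mul(Mul(Function('G')(g), 32), 26) = Mul(Mul(4, 32), 26) = Mul(128, 26) = 3328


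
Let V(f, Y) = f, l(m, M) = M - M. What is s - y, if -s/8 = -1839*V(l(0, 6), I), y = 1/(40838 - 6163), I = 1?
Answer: -1/34675 ≈ -2.8839e-5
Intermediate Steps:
l(m, M) = 0
y = 1/34675 ≈ 2.8839e-5
s = 0 (s = -(-14712)*0 = -8*0 = 0)
s - y = 0 - 1*1/34675 = 0 - 1/34675 = -1/34675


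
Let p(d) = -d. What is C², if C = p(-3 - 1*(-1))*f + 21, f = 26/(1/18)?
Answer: 915849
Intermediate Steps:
f = 468 (f = 26/(1/18) = 26*18 = 468)
C = 957 (C = -(-3 - 1*(-1))*468 + 21 = -(-3 + 1)*468 + 21 = -1*(-2)*468 + 21 = 2*468 + 21 = 936 + 21 = 957)
C² = 957² = 915849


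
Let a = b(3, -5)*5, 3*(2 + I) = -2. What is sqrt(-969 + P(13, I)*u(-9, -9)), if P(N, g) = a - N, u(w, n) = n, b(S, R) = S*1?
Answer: I*sqrt(987) ≈ 31.417*I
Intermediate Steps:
b(S, R) = S
I = -8/3 (I = -2 + (1/3)*(-2) = -2 - 2/3 = -8/3 ≈ -2.6667)
a = 15 (a = 3*5 = 15)
P(N, g) = 15 - N
sqrt(-969 + P(13, I)*u(-9, -9)) = sqrt(-969 + (15 - 1*13)*(-9)) = sqrt(-969 + (15 - 13)*(-9)) = sqrt(-969 + 2*(-9)) = sqrt(-969 - 18) = sqrt(-987) = I*sqrt(987)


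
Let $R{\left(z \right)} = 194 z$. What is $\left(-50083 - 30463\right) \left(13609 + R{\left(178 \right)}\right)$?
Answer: $-3877564986$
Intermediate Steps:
$\left(-50083 - 30463\right) \left(13609 + R{\left(178 \right)}\right) = \left(-50083 - 30463\right) \left(13609 + 194 \cdot 178\right) = - 80546 \left(13609 + 34532\right) = \left(-80546\right) 48141 = -3877564986$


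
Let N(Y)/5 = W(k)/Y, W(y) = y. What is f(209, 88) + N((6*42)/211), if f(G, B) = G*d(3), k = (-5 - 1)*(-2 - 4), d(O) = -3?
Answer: -3334/7 ≈ -476.29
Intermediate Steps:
k = 36 (k = -6*(-6) = 36)
f(G, B) = -3*G (f(G, B) = G*(-3) = -3*G)
N(Y) = 180/Y (N(Y) = 5*(36/Y) = 180/Y)
f(209, 88) + N((6*42)/211) = -3*209 + 180/(((6*42)/211)) = -627 + 180/((252*(1/211))) = -627 + 180/(252/211) = -627 + 180*(211/252) = -627 + 1055/7 = -3334/7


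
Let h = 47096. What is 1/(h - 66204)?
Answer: -1/19108 ≈ -5.2334e-5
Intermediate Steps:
1/(h - 66204) = 1/(47096 - 66204) = 1/(-19108) = -1/19108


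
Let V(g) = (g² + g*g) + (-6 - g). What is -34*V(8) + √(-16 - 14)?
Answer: -3876 + I*√30 ≈ -3876.0 + 5.4772*I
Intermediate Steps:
V(g) = -6 - g + 2*g² (V(g) = (g² + g²) + (-6 - g) = 2*g² + (-6 - g) = -6 - g + 2*g²)
-34*V(8) + √(-16 - 14) = -34*(-6 - 1*8 + 2*8²) + √(-16 - 14) = -34*(-6 - 8 + 2*64) + √(-30) = -34*(-6 - 8 + 128) + I*√30 = -34*114 + I*√30 = -3876 + I*√30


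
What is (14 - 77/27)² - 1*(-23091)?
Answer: 16923940/729 ≈ 23215.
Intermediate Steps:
(14 - 77/27)² - 1*(-23091) = (14 - 77*1/27)² + 23091 = (14 - 77/27)² + 23091 = (301/27)² + 23091 = 90601/729 + 23091 = 16923940/729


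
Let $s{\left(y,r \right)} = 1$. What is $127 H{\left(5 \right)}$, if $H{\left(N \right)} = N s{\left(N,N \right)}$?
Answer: $635$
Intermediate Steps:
$H{\left(N \right)} = N$ ($H{\left(N \right)} = N 1 = N$)
$127 H{\left(5 \right)} = 127 \cdot 5 = 635$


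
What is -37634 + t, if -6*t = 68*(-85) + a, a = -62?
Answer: -109981/3 ≈ -36660.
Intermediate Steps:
t = 2921/3 (t = -(68*(-85) - 62)/6 = -(-5780 - 62)/6 = -⅙*(-5842) = 2921/3 ≈ 973.67)
-37634 + t = -37634 + 2921/3 = -109981/3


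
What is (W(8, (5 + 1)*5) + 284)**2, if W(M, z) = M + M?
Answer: 90000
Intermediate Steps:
W(M, z) = 2*M
(W(8, (5 + 1)*5) + 284)**2 = (2*8 + 284)**2 = (16 + 284)**2 = 300**2 = 90000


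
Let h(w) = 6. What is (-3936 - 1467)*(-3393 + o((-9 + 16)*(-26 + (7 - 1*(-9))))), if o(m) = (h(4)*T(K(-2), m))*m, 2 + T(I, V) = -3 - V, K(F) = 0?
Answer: 165834279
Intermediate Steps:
T(I, V) = -5 - V (T(I, V) = -2 + (-3 - V) = -5 - V)
o(m) = m*(-30 - 6*m) (o(m) = (6*(-5 - m))*m = (-30 - 6*m)*m = m*(-30 - 6*m))
(-3936 - 1467)*(-3393 + o((-9 + 16)*(-26 + (7 - 1*(-9))))) = (-3936 - 1467)*(-3393 - 6*(-9 + 16)*(-26 + (7 - 1*(-9)))*(5 + (-9 + 16)*(-26 + (7 - 1*(-9))))) = -5403*(-3393 - 6*7*(-26 + (7 + 9))*(5 + 7*(-26 + (7 + 9)))) = -5403*(-3393 - 6*7*(-26 + 16)*(5 + 7*(-26 + 16))) = -5403*(-3393 - 6*7*(-10)*(5 + 7*(-10))) = -5403*(-3393 - 6*(-70)*(5 - 70)) = -5403*(-3393 - 6*(-70)*(-65)) = -5403*(-3393 - 27300) = -5403*(-30693) = 165834279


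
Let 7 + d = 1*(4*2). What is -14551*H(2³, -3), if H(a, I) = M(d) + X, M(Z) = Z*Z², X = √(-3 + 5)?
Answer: -14551 - 14551*√2 ≈ -35129.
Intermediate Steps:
d = 1 (d = -7 + 1*(4*2) = -7 + 1*8 = -7 + 8 = 1)
X = √2 ≈ 1.4142
M(Z) = Z³
H(a, I) = 1 + √2 (H(a, I) = 1³ + √2 = 1 + √2)
-14551*H(2³, -3) = -14551*(1 + √2) = -14551 - 14551*√2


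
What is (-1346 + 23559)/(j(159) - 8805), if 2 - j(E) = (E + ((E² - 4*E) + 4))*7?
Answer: -22213/182459 ≈ -0.12174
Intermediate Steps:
j(E) = -26 - 7*E² + 21*E (j(E) = 2 - (E + ((E² - 4*E) + 4))*7 = 2 - (E + (4 + E² - 4*E))*7 = 2 - (4 + E² - 3*E)*7 = 2 - (28 - 21*E + 7*E²) = 2 + (-28 - 7*E² + 21*E) = -26 - 7*E² + 21*E)
(-1346 + 23559)/(j(159) - 8805) = (-1346 + 23559)/((-26 - 7*159² + 21*159) - 8805) = 22213/((-26 - 7*25281 + 3339) - 8805) = 22213/((-26 - 176967 + 3339) - 8805) = 22213/(-173654 - 8805) = 22213/(-182459) = 22213*(-1/182459) = -22213/182459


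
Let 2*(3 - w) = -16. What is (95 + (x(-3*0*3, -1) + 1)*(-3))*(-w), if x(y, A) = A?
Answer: -1045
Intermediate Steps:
w = 11 (w = 3 - 1/2*(-16) = 3 + 8 = 11)
(95 + (x(-3*0*3, -1) + 1)*(-3))*(-w) = (95 + (-1 + 1)*(-3))*(-1*11) = (95 + 0*(-3))*(-11) = (95 + 0)*(-11) = 95*(-11) = -1045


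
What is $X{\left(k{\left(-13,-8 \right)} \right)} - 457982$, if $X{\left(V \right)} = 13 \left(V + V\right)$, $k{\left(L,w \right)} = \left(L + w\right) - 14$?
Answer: $-458892$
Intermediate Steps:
$k{\left(L,w \right)} = -14 + L + w$
$X{\left(V \right)} = 26 V$ ($X{\left(V \right)} = 13 \cdot 2 V = 26 V$)
$X{\left(k{\left(-13,-8 \right)} \right)} - 457982 = 26 \left(-14 - 13 - 8\right) - 457982 = 26 \left(-35\right) - 457982 = -910 - 457982 = -458892$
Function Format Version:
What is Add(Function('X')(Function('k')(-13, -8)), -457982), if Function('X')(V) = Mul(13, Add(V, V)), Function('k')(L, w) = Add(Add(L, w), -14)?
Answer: -458892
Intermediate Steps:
Function('k')(L, w) = Add(-14, L, w)
Function('X')(V) = Mul(26, V) (Function('X')(V) = Mul(13, Mul(2, V)) = Mul(26, V))
Add(Function('X')(Function('k')(-13, -8)), -457982) = Add(Mul(26, Add(-14, -13, -8)), -457982) = Add(Mul(26, -35), -457982) = Add(-910, -457982) = -458892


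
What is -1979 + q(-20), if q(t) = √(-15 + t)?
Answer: -1979 + I*√35 ≈ -1979.0 + 5.9161*I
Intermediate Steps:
-1979 + q(-20) = -1979 + √(-15 - 20) = -1979 + √(-35) = -1979 + I*√35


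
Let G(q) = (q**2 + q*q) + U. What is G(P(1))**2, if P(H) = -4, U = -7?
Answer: 625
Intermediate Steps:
G(q) = -7 + 2*q**2 (G(q) = (q**2 + q*q) - 7 = (q**2 + q**2) - 7 = 2*q**2 - 7 = -7 + 2*q**2)
G(P(1))**2 = (-7 + 2*(-4)**2)**2 = (-7 + 2*16)**2 = (-7 + 32)**2 = 25**2 = 625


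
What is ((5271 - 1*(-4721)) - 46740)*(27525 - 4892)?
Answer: -831717484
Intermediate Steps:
((5271 - 1*(-4721)) - 46740)*(27525 - 4892) = ((5271 + 4721) - 46740)*22633 = (9992 - 46740)*22633 = -36748*22633 = -831717484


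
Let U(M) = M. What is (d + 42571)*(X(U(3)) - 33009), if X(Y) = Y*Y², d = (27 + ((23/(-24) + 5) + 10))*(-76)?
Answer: -1301200367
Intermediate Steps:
d = -18715/6 (d = (27 + ((23*(-1/24) + 5) + 10))*(-76) = (27 + ((-23/24 + 5) + 10))*(-76) = (27 + (97/24 + 10))*(-76) = (27 + 337/24)*(-76) = (985/24)*(-76) = -18715/6 ≈ -3119.2)
X(Y) = Y³
(d + 42571)*(X(U(3)) - 33009) = (-18715/6 + 42571)*(3³ - 33009) = 236711*(27 - 33009)/6 = (236711/6)*(-32982) = -1301200367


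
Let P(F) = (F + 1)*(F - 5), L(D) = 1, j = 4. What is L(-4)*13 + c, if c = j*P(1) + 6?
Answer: -13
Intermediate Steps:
P(F) = (1 + F)*(-5 + F)
c = -26 (c = 4*(-5 + 1² - 4*1) + 6 = 4*(-5 + 1 - 4) + 6 = 4*(-8) + 6 = -32 + 6 = -26)
L(-4)*13 + c = 1*13 - 26 = 13 - 26 = -13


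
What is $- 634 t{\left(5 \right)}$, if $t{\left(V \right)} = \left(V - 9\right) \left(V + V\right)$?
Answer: $25360$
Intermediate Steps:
$t{\left(V \right)} = 2 V \left(-9 + V\right)$ ($t{\left(V \right)} = \left(-9 + V\right) 2 V = 2 V \left(-9 + V\right)$)
$- 634 t{\left(5 \right)} = - 634 \cdot 2 \cdot 5 \left(-9 + 5\right) = - 634 \cdot 2 \cdot 5 \left(-4\right) = \left(-634\right) \left(-40\right) = 25360$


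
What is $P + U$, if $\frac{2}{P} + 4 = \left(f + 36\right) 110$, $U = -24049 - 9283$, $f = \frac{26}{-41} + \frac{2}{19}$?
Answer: $- \frac{50604708285}{1518202} \approx -33332.0$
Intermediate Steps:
$f = - \frac{412}{779}$ ($f = 26 \left(- \frac{1}{41}\right) + 2 \cdot \frac{1}{19} = - \frac{26}{41} + \frac{2}{19} = - \frac{412}{779} \approx -0.52888$)
$U = -33332$
$P = \frac{779}{1518202}$ ($P = \frac{2}{-4 + \left(- \frac{412}{779} + 36\right) 110} = \frac{2}{-4 + \frac{27632}{779} \cdot 110} = \frac{2}{-4 + \frac{3039520}{779}} = \frac{2}{\frac{3036404}{779}} = 2 \cdot \frac{779}{3036404} = \frac{779}{1518202} \approx 0.00051311$)
$P + U = \frac{779}{1518202} - 33332 = - \frac{50604708285}{1518202}$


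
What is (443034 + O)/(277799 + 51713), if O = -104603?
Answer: 338431/329512 ≈ 1.0271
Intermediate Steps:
(443034 + O)/(277799 + 51713) = (443034 - 104603)/(277799 + 51713) = 338431/329512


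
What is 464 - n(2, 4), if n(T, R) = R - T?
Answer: 462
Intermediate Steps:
464 - n(2, 4) = 464 - (4 - 1*2) = 464 - (4 - 2) = 464 - 1*2 = 464 - 2 = 462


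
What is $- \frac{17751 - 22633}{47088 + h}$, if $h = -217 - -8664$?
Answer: $\frac{4882}{55535} \approx 0.087909$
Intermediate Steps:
$h = 8447$ ($h = -217 + 8664 = 8447$)
$- \frac{17751 - 22633}{47088 + h} = - \frac{17751 - 22633}{47088 + 8447} = - \frac{-4882}{55535} = \left(-1\right) \left(- \frac{4882}{55535}\right) = \frac{4882}{55535}$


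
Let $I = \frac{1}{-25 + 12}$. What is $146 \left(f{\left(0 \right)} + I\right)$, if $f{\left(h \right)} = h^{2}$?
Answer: $- \frac{146}{13} \approx -11.231$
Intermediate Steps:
$I = - \frac{1}{13}$ ($I = \frac{1}{-13} = - \frac{1}{13} \approx -0.076923$)
$146 \left(f{\left(0 \right)} + I\right) = 146 \left(0^{2} - \frac{1}{13}\right) = 146 \left(0 - \frac{1}{13}\right) = 146 \left(- \frac{1}{13}\right) = - \frac{146}{13}$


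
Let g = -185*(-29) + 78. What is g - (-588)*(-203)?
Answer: -113921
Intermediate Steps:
g = 5443 (g = 5365 + 78 = 5443)
g - (-588)*(-203) = 5443 - (-588)*(-203) = 5443 - 1*119364 = 5443 - 119364 = -113921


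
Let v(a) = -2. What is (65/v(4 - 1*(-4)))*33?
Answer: -2145/2 ≈ -1072.5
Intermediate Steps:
(65/v(4 - 1*(-4)))*33 = (65/(-2))*33 = (65*(-½))*33 = -65/2*33 = -2145/2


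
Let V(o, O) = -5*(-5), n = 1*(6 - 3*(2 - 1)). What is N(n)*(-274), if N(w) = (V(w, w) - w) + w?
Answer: -6850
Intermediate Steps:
n = 3 (n = 1*(6 - 3*1) = 1*(6 - 3) = 1*3 = 3)
V(o, O) = 25
N(w) = 25 (N(w) = (25 - w) + w = 25)
N(n)*(-274) = 25*(-274) = -6850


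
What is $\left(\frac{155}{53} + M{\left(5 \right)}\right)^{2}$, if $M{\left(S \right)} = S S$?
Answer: $\frac{2190400}{2809} \approx 779.78$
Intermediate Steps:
$M{\left(S \right)} = S^{2}$
$\left(\frac{155}{53} + M{\left(5 \right)}\right)^{2} = \left(\frac{155}{53} + 5^{2}\right)^{2} = \left(155 \cdot \frac{1}{53} + 25\right)^{2} = \left(\frac{155}{53} + 25\right)^{2} = \left(\frac{1480}{53}\right)^{2} = \frac{2190400}{2809}$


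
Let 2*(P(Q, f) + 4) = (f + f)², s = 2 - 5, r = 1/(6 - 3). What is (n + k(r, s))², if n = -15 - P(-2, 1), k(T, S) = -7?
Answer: 400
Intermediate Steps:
r = ⅓ (r = 1/3 = ⅓ ≈ 0.33333)
s = -3
P(Q, f) = -4 + 2*f² (P(Q, f) = -4 + (f + f)²/2 = -4 + (2*f)²/2 = -4 + (4*f²)/2 = -4 + 2*f²)
n = -13 (n = -15 - (-4 + 2*1²) = -15 - (-4 + 2*1) = -15 - (-4 + 2) = -15 - 1*(-2) = -15 + 2 = -13)
(n + k(r, s))² = (-13 - 7)² = (-20)² = 400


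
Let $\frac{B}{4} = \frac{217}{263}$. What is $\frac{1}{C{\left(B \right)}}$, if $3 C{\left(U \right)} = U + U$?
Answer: $\frac{789}{1736} \approx 0.45449$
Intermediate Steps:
$B = \frac{868}{263}$ ($B = 4 \cdot \frac{217}{263} = \frac{868}{263} \approx 3.3004$)
$C{\left(U \right)} = \frac{2 U}{3}$ ($C{\left(U \right)} = \frac{U + U}{3} = \frac{2 U}{3}$)
$\frac{1}{C{\left(B \right)}} = \frac{1}{\frac{2}{3} \cdot \frac{868}{263}} = \frac{1}{\frac{1736}{789}} = \frac{789}{1736}$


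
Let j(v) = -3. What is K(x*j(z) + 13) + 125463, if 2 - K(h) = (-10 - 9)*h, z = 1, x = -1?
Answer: 125769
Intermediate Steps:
K(h) = 2 + 19*h (K(h) = 2 - (-10 - 9)*h = 2 - (-19)*h = 2 + 19*h)
K(x*j(z) + 13) + 125463 = (2 + 19*(-1*(-3) + 13)) + 125463 = (2 + 19*(3 + 13)) + 125463 = (2 + 19*16) + 125463 = (2 + 304) + 125463 = 306 + 125463 = 125769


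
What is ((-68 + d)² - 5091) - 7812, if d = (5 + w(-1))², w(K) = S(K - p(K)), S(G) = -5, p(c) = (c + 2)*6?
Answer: -8279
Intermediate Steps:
p(c) = 12 + 6*c (p(c) = (2 + c)*6 = 12 + 6*c)
w(K) = -5
d = 0 (d = (5 - 5)² = 0² = 0)
((-68 + d)² - 5091) - 7812 = ((-68 + 0)² - 5091) - 7812 = ((-68)² - 5091) - 7812 = (4624 - 5091) - 7812 = -467 - 7812 = -8279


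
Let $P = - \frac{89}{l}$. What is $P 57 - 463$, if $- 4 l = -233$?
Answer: $- \frac{128171}{233} \approx -550.09$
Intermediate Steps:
$l = \frac{233}{4}$ ($l = \left(- \frac{1}{4}\right) \left(-233\right) = \frac{233}{4} \approx 58.25$)
$P = - \frac{356}{233}$ ($P = - \frac{89}{\frac{233}{4}} = \left(-89\right) \frac{4}{233} = - \frac{356}{233} \approx -1.5279$)
$P 57 - 463 = \left(- \frac{356}{233}\right) 57 - 463 = - \frac{20292}{233} - 463 = - \frac{128171}{233}$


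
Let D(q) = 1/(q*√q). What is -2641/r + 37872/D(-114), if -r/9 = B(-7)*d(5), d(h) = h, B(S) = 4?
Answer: 2641/180 - 4317408*I*√114 ≈ 14.672 - 4.6097e+7*I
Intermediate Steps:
D(q) = q^(-3/2) (D(q) = 1/(q^(3/2)) = q^(-3/2))
r = -180 (r = -36*5 = -9*20 = -180)
-2641/r + 37872/D(-114) = -2641/(-180) + 37872/((-114)^(-3/2)) = -2641*(-1/180) + 37872/((I*√114/12996)) = 2641/180 + 37872*(-114*I*√114) = 2641/180 - 4317408*I*√114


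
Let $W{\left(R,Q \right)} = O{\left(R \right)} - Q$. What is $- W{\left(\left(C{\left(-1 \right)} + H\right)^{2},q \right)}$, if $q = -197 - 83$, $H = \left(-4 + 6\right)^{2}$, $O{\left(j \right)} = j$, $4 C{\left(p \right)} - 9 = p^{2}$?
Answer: $- \frac{1289}{4} \approx -322.25$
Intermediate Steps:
$C{\left(p \right)} = \frac{9}{4} + \frac{p^{2}}{4}$
$H = 4$ ($H = 2^{2} = 4$)
$q = -280$ ($q = -197 - 83 = -280$)
$W{\left(R,Q \right)} = R - Q$
$- W{\left(\left(C{\left(-1 \right)} + H\right)^{2},q \right)} = - (\left(\left(\frac{9}{4} + \frac{\left(-1\right)^{2}}{4}\right) + 4\right)^{2} - -280) = - (\left(\left(\frac{9}{4} + \frac{1}{4} \cdot 1\right) + 4\right)^{2} + 280) = - (\left(\left(\frac{9}{4} + \frac{1}{4}\right) + 4\right)^{2} + 280) = - (\left(\frac{5}{2} + 4\right)^{2} + 280) = - (\left(\frac{13}{2}\right)^{2} + 280) = - (\frac{169}{4} + 280) = \left(-1\right) \frac{1289}{4} = - \frac{1289}{4}$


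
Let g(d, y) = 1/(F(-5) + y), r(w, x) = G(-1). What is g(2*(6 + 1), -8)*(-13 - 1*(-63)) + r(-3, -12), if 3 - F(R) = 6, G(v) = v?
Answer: -61/11 ≈ -5.5455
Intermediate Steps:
r(w, x) = -1
F(R) = -3 (F(R) = 3 - 1*6 = 3 - 6 = -3)
g(d, y) = 1/(-3 + y)
g(2*(6 + 1), -8)*(-13 - 1*(-63)) + r(-3, -12) = (-13 - 1*(-63))/(-3 - 8) - 1 = (-13 + 63)/(-11) - 1 = -1/11*50 - 1 = -50/11 - 1 = -61/11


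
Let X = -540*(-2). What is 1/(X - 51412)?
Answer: -1/50332 ≈ -1.9868e-5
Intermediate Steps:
X = 1080
1/(X - 51412) = 1/(1080 - 51412) = 1/(-50332) = -1/50332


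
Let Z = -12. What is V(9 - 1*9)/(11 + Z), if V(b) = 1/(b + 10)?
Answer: -⅒ ≈ -0.10000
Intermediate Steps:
V(b) = 1/(10 + b)
V(9 - 1*9)/(11 + Z) = 1/((11 - 12)*(10 + (9 - 1*9))) = 1/((-1)*(10 + (9 - 9))) = -1/(10 + 0) = -1/10 = -1*⅒ = -⅒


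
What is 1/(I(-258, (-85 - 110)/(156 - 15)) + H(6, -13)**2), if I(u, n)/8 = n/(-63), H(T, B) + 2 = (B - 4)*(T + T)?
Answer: 2961/125653516 ≈ 2.3565e-5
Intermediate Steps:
H(T, B) = -2 + 2*T*(-4 + B) (H(T, B) = -2 + (B - 4)*(T + T) = -2 + (-4 + B)*(2*T) = -2 + 2*T*(-4 + B))
I(u, n) = -8*n/63 (I(u, n) = 8*(n/(-63)) = 8*(n*(-1/63)) = 8*(-n/63) = -8*n/63)
1/(I(-258, (-85 - 110)/(156 - 15)) + H(6, -13)**2) = 1/(-8*(-85 - 110)/(63*(156 - 15)) + (-2 - 8*6 + 2*(-13)*6)**2) = 1/(-(-520)/(21*141) + (-2 - 48 - 156)**2) = 1/(-(-520)/(21*141) + (-206)**2) = 1/(-8/63*(-65/47) + 42436) = 1/(520/2961 + 42436) = 1/(125653516/2961) = 2961/125653516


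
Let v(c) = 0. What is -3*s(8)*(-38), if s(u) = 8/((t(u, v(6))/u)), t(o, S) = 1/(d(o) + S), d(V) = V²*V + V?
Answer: 3793920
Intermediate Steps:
d(V) = V + V³ (d(V) = V³ + V = V + V³)
t(o, S) = 1/(S + o + o³) (t(o, S) = 1/((o + o³) + S) = 1/(S + o + o³))
s(u) = 8*u*(u + u³) (s(u) = 8/((1/((0 + u + u³)*u))) = 8/((1/((u + u³)*u))) = 8/((1/(u*(u + u³)))) = 8*(u*(u + u³)) = 8*u*(u + u³))
-3*s(8)*(-38) = -24*8²*(1 + 8²)*(-38) = -24*64*(1 + 64)*(-38) = -24*64*65*(-38) = -3*33280*(-38) = -99840*(-38) = 3793920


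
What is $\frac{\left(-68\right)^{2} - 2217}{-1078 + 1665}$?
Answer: $\frac{2407}{587} \approx 4.1005$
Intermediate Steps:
$\frac{\left(-68\right)^{2} - 2217}{-1078 + 1665} = \frac{4624 - 2217}{587} = 2407 \cdot \frac{1}{587} = \frac{2407}{587}$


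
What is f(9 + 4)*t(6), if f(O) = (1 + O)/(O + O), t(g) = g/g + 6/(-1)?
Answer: -35/13 ≈ -2.6923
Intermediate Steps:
t(g) = -5 (t(g) = 1 + 6*(-1) = 1 - 6 = -5)
f(O) = (1 + O)/(2*O) (f(O) = (1 + O)/((2*O)) = (1 + O)*(1/(2*O)) = (1 + O)/(2*O))
f(9 + 4)*t(6) = ((1 + (9 + 4))/(2*(9 + 4)))*(-5) = ((1/2)*(1 + 13)/13)*(-5) = ((1/2)*(1/13)*14)*(-5) = (7/13)*(-5) = -35/13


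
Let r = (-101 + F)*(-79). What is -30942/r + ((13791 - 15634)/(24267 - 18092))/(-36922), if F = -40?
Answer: -123764029939/44554700450 ≈ -2.7778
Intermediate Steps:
r = 11139 (r = (-101 - 40)*(-79) = -141*(-79) = 11139)
-30942/r + ((13791 - 15634)/(24267 - 18092))/(-36922) = -30942/11139 + ((13791 - 15634)/(24267 - 18092))/(-36922) = -30942*1/11139 - 1843/6175*(-1/36922) = -10314/3713 - 1843*1/6175*(-1/36922) = -10314/3713 - 97/325*(-1/36922) = -10314/3713 + 97/11999650 = -123764029939/44554700450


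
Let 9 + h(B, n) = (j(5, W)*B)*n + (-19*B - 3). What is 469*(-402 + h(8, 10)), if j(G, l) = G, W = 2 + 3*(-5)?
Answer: -77854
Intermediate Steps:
W = -13 (W = 2 - 15 = -13)
h(B, n) = -12 - 19*B + 5*B*n (h(B, n) = -9 + ((5*B)*n + (-19*B - 3)) = -9 + (5*B*n + (-3 - 19*B)) = -9 + (-3 - 19*B + 5*B*n) = -12 - 19*B + 5*B*n)
469*(-402 + h(8, 10)) = 469*(-402 + (-12 - 19*8 + 5*8*10)) = 469*(-402 + (-12 - 152 + 400)) = 469*(-402 + 236) = 469*(-166) = -77854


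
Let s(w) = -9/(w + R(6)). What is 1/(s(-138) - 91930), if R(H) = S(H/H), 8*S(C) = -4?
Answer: -277/25464592 ≈ -1.0878e-5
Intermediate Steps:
S(C) = -1/2 (S(C) = (1/8)*(-4) = -1/2)
R(H) = -1/2
s(w) = -9/(-1/2 + w) (s(w) = -9/(w - 1/2) = -9/(-1/2 + w))
1/(s(-138) - 91930) = 1/(-18/(-1 + 2*(-138)) - 91930) = 1/(-18/(-1 - 276) - 91930) = 1/(-18/(-277) - 91930) = 1/(-18*(-1/277) - 91930) = 1/(18/277 - 91930) = 1/(-25464592/277) = -277/25464592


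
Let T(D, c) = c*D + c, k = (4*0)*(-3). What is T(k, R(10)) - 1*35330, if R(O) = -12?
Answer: -35342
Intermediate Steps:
k = 0 (k = 0*(-3) = 0)
T(D, c) = c + D*c (T(D, c) = D*c + c = c + D*c)
T(k, R(10)) - 1*35330 = -12*(1 + 0) - 1*35330 = -12*1 - 35330 = -12 - 35330 = -35342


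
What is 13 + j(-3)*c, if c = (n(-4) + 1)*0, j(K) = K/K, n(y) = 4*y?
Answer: 13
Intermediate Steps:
j(K) = 1
c = 0 (c = (4*(-4) + 1)*0 = (-16 + 1)*0 = -15*0 = 0)
13 + j(-3)*c = 13 + 1*0 = 13 + 0 = 13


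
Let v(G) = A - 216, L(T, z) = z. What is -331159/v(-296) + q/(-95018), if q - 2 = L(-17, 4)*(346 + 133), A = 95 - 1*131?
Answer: 2247541609/1710324 ≈ 1314.1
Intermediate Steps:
A = -36 (A = 95 - 131 = -36)
q = 1918 (q = 2 + 4*(346 + 133) = 2 + 4*479 = 2 + 1916 = 1918)
v(G) = -252 (v(G) = -36 - 216 = -252)
-331159/v(-296) + q/(-95018) = -331159/(-252) + 1918/(-95018) = -331159*(-1/252) + 1918*(-1/95018) = 331159/252 - 137/6787 = 2247541609/1710324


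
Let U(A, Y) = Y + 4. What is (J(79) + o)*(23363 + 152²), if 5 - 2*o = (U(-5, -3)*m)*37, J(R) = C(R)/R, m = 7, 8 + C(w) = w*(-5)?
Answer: -484929612/79 ≈ -6.1384e+6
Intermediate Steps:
C(w) = -8 - 5*w (C(w) = -8 + w*(-5) = -8 - 5*w)
J(R) = (-8 - 5*R)/R
U(A, Y) = 4 + Y
o = -127 (o = 5/2 - (4 - 3)*7*37/2 = 5/2 - 1*7*37/2 = 5/2 - 7*37/2 = 5/2 - ½*259 = 5/2 - 259/2 = -127)
(J(79) + o)*(23363 + 152²) = ((-5 - 8/79) - 127)*(23363 + 152²) = ((-5 - 8*1/79) - 127)*(23363 + 23104) = ((-5 - 8/79) - 127)*46467 = (-403/79 - 127)*46467 = -10436/79*46467 = -484929612/79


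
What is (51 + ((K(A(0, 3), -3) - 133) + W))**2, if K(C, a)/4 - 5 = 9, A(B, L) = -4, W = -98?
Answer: 15376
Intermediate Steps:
K(C, a) = 56 (K(C, a) = 20 + 4*9 = 20 + 36 = 56)
(51 + ((K(A(0, 3), -3) - 133) + W))**2 = (51 + ((56 - 133) - 98))**2 = (51 + (-77 - 98))**2 = (51 - 175)**2 = (-124)**2 = 15376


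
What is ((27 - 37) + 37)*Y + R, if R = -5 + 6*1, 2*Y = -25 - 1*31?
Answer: -755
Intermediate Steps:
Y = -28 (Y = (-25 - 1*31)/2 = (-25 - 31)/2 = (½)*(-56) = -28)
R = 1 (R = -5 + 6 = 1)
((27 - 37) + 37)*Y + R = ((27 - 37) + 37)*(-28) + 1 = (-10 + 37)*(-28) + 1 = 27*(-28) + 1 = -756 + 1 = -755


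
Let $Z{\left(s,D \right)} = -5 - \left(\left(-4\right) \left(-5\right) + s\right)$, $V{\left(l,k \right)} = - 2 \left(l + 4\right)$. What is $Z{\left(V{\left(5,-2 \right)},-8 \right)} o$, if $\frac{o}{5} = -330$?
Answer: $11550$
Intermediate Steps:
$o = -1650$ ($o = 5 \left(-330\right) = -1650$)
$V{\left(l,k \right)} = -8 - 2 l$ ($V{\left(l,k \right)} = - 2 \left(4 + l\right) = -8 - 2 l$)
$Z{\left(s,D \right)} = -25 - s$ ($Z{\left(s,D \right)} = -5 - \left(20 + s\right) = -25 - s$)
$Z{\left(V{\left(5,-2 \right)},-8 \right)} o = \left(-25 - \left(-8 - 10\right)\right) \left(-1650\right) = \left(-25 - -18\right) \left(-1650\right) = \left(-25 + 18\right) \left(-1650\right) = \left(-7\right) \left(-1650\right) = 11550$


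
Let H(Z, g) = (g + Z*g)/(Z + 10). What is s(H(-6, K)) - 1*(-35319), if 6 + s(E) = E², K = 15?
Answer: 570633/16 ≈ 35665.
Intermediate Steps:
H(Z, g) = (g + Z*g)/(10 + Z)
s(E) = -6 + E²
s(H(-6, K)) - 1*(-35319) = (-6 + (15*(1 - 6)/(10 - 6))²) - 1*(-35319) = (-6 + (15*(-5)/4)²) + 35319 = (-6 + (15*(¼)*(-5))²) + 35319 = (-6 + (-75/4)²) + 35319 = (-6 + 5625/16) + 35319 = 5529/16 + 35319 = 570633/16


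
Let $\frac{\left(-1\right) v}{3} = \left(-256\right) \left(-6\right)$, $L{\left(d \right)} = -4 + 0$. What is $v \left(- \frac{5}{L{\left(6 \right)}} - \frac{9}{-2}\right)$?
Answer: $-26496$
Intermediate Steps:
$L{\left(d \right)} = -4$
$v = -4608$ ($v = - 3 \left(\left(-256\right) \left(-6\right)\right) = \left(-3\right) 1536 = -4608$)
$v \left(- \frac{5}{L{\left(6 \right)}} - \frac{9}{-2}\right) = - 4608 \left(- \frac{5}{-4} - \frac{9}{-2}\right) = - 4608 \left(\left(-5\right) \left(- \frac{1}{4}\right) - - \frac{9}{2}\right) = - 4608 \left(\frac{5}{4} + \frac{9}{2}\right) = \left(-4608\right) \frac{23}{4} = -26496$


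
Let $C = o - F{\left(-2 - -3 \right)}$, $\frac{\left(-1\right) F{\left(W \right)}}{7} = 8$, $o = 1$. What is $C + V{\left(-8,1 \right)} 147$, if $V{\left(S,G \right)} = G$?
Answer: $204$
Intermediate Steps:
$F{\left(W \right)} = -56$ ($F{\left(W \right)} = \left(-7\right) 8 = -56$)
$C = 57$ ($C = 1 - -56 = 1 + 56 = 57$)
$C + V{\left(-8,1 \right)} 147 = 57 + 1 \cdot 147 = 57 + 147 = 204$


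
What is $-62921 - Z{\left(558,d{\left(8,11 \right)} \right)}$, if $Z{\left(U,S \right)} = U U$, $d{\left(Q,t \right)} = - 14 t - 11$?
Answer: $-374285$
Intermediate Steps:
$d{\left(Q,t \right)} = -11 - 14 t$
$Z{\left(U,S \right)} = U^{2}$
$-62921 - Z{\left(558,d{\left(8,11 \right)} \right)} = -62921 - 558^{2} = -62921 - 311364 = -374285$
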